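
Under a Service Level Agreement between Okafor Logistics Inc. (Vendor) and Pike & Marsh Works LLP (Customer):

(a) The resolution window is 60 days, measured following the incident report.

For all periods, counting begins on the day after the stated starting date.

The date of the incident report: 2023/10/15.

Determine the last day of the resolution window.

The last day of the resolution window: 60 calendar days after 2023/10/15 is 2023/12/14.

2023/12/14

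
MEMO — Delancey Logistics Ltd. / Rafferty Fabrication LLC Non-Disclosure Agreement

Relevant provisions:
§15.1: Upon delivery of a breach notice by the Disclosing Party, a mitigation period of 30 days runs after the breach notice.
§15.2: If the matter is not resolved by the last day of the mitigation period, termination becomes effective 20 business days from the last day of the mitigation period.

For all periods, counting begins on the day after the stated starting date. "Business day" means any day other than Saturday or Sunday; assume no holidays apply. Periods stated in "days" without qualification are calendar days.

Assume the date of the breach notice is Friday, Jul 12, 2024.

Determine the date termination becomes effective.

Sep 6, 2024

The last day of the mitigation period: Jul 12, 2024 + 30 days = Aug 11, 2024.
The date termination becomes effective: 20 business days after Sunday, Aug 11, 2024, skipping weekends — Aug 12, Aug 13, Aug 14, Aug 15, …, Sep 4, Sep 5, Sep 6 — lands on Friday, Sep 6, 2024.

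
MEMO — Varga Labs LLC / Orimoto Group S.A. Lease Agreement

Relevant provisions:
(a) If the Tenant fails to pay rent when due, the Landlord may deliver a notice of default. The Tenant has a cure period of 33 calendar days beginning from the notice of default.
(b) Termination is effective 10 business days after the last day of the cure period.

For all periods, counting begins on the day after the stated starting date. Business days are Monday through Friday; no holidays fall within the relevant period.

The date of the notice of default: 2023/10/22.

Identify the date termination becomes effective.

2023/12/08

The last day of the cure period: 33 calendar days after 2023/10/22 is 2023/11/24.
The date termination becomes effective: 10 business days after Friday, 2023/11/24, skipping weekends — Nov 27, Nov 28, Nov 29, Nov 30, Dec 1, Dec 4, Dec 5, Dec 6, Dec 7, Dec 8 — lands on Friday, 2023/12/08.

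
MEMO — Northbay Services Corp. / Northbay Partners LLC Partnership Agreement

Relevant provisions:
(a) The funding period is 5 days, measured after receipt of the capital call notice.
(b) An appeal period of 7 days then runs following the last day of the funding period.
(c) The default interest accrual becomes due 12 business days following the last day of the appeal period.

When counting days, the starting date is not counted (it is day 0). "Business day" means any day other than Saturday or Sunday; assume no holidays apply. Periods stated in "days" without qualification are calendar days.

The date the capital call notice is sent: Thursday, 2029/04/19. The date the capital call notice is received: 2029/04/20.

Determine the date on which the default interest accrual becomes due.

2029/05/18

Adding 5 calendar days to 2029/04/20 gives 2029/04/25, which is the last day of the funding period.
The last day of the appeal period: 7 calendar days after 2029/04/25 is 2029/05/02.
The date on which the default interest accrual becomes due: counting 12 business days from Wednesday, 2029/05/02 (May 3, May 4, May 7, May 8, …, May 16, May 17, May 18, skipping weekends) reaches Friday, 2029/05/18.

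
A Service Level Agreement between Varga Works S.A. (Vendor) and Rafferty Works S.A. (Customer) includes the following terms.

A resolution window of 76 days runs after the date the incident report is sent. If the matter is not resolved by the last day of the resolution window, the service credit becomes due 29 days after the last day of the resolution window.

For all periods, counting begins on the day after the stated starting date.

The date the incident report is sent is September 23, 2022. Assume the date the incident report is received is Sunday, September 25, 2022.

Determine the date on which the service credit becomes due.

January 6, 2023

The last day of the resolution window: 76 calendar days after September 23, 2022 is December 8, 2022.
The date on which the service credit becomes due: December 8, 2022 + 29 days = January 6, 2023.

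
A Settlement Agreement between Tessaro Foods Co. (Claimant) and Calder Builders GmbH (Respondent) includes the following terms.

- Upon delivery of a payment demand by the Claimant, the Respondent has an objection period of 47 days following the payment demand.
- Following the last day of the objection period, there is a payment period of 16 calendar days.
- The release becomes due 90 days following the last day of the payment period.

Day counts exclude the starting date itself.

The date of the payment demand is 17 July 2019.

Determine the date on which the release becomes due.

The last day of the objection period: 47 calendar days after 17 July 2019 is 2 September 2019.
The last day of the payment period: 16 calendar days after 2 September 2019 is 18 September 2019.
The date on which the release becomes due: 90 calendar days after 18 September 2019 is 17 December 2019.

17 December 2019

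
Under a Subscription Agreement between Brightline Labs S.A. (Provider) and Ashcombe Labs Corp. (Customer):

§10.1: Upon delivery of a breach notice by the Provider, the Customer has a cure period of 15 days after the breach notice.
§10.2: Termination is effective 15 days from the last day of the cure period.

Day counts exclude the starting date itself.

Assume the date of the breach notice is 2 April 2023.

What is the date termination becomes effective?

2 May 2023

The last day of the cure period: 15 calendar days after 2 April 2023 is 17 April 2023.
The date termination becomes effective: 15 calendar days after 17 April 2023 is 2 May 2023.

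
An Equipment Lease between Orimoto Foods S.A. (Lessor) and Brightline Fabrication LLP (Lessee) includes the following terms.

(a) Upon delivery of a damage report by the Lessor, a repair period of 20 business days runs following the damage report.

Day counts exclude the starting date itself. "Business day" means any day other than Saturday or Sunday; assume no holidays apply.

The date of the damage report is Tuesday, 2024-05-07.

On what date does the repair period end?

The last day of the repair period: 20 business days after Tuesday, 2024-05-07, skipping weekends — May 8, May 9, May 10, May 13, …, May 31, Jun 3, Jun 4 — lands on Tuesday, 2024-06-04.

2024-06-04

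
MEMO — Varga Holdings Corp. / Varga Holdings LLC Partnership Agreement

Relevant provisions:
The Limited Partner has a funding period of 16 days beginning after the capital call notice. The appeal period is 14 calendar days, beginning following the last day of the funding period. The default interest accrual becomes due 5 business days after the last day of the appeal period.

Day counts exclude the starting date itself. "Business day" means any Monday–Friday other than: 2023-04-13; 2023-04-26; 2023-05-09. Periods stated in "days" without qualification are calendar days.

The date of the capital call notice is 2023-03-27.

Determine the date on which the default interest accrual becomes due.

2023-05-03

The last day of the funding period: 2023-03-27 + 16 days = 2023-04-12.
The last day of the appeal period: 2023-04-12 + 14 days = 2023-04-26.
The date on which the default interest accrual becomes due: 5 business days after Wednesday, 2023-04-26, skipping weekends — Apr 27, Apr 28, May 1, May 2, May 3 — lands on Wednesday, 2023-05-03.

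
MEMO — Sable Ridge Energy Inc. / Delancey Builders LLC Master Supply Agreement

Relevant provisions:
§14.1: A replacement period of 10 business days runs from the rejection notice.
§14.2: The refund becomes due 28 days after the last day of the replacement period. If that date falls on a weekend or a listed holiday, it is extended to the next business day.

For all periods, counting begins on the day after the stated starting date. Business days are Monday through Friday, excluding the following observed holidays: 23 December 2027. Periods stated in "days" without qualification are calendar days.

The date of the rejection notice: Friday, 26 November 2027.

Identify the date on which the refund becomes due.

The last day of the replacement period: 10 business days after Friday, 26 November 2027, skipping weekends — Nov 29, Nov 30, Dec 1, Dec 2, Dec 3, Dec 6, Dec 7, Dec 8, Dec 9, Dec 10 — lands on Friday, 10 December 2027.
The date on which the refund becomes due: 28 calendar days after 10 December 2027 is 7 January 2028. 7 January 2028 is a Friday and is not a listed holiday, so no roll-forward applies.

7 January 2028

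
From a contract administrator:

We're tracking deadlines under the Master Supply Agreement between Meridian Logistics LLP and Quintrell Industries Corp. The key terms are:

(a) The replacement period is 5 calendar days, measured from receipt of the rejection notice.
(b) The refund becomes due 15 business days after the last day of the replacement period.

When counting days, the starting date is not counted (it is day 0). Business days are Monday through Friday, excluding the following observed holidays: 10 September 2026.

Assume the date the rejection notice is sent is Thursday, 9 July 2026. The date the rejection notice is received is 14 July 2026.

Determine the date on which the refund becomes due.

7 August 2026

Adding 5 calendar days to 14 July 2026 gives 19 July 2026, which is the last day of the replacement period.
The date on which the refund becomes due: counting 15 business days from Sunday, 19 July 2026 (Jul 20, Jul 21, Jul 22, Jul 23, …, Aug 5, Aug 6, Aug 7, skipping weekends) reaches Friday, 7 August 2026.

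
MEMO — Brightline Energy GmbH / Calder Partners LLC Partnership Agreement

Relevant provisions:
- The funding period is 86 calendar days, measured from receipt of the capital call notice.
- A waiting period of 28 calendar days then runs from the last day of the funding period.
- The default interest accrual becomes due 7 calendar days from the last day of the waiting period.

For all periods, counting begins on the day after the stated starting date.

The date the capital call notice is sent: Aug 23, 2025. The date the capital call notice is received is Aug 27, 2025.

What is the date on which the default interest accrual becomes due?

The last day of the funding period: Aug 27, 2025 + 86 days = Nov 21, 2025.
Adding 28 calendar days to Nov 21, 2025 gives Dec 19, 2025, which is the last day of the waiting period.
The date on which the default interest accrual becomes due: Dec 19, 2025 + 7 days = Dec 26, 2025.

Dec 26, 2025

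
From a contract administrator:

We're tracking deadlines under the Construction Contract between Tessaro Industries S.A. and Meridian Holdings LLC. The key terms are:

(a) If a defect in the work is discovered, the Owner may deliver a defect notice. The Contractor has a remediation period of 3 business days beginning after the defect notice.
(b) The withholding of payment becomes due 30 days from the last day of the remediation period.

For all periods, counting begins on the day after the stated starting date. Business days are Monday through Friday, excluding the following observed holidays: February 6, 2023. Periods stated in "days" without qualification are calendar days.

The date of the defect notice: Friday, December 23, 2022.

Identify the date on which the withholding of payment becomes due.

January 27, 2023

From Friday, December 23, 2022, 3 business days (Dec 26, Dec 27, Dec 28, skipping weekends) brings us to Wednesday, December 28, 2022, which is the last day of the remediation period.
The date on which the withholding of payment becomes due: 30 calendar days after December 28, 2022 is January 27, 2023.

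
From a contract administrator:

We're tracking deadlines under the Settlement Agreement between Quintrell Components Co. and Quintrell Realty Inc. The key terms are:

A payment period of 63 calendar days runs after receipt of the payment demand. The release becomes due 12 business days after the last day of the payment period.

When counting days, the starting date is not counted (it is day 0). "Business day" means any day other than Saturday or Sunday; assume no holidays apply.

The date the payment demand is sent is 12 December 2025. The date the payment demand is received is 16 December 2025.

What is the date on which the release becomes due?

5 March 2026

Adding 63 calendar days to 16 December 2025 gives 17 February 2026, which is the last day of the payment period.
The date on which the release becomes due: counting 12 business days from Tuesday, 17 February 2026 (Feb 18, Feb 19, Feb 20, Feb 23, …, Mar 3, Mar 4, Mar 5, skipping weekends) reaches Thursday, 5 March 2026.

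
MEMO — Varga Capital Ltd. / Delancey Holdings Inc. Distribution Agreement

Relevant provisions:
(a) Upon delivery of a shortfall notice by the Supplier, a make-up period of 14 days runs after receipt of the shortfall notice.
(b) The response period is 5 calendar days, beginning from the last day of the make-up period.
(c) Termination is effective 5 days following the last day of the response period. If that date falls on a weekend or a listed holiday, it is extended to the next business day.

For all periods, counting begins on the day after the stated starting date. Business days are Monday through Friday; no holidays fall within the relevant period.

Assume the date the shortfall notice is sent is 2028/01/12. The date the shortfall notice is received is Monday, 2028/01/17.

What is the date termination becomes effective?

2028/02/10

Adding 14 calendar days to 2028/01/17 gives 2028/01/31, which is the last day of the make-up period.
Adding 5 calendar days to 2028/01/31 gives 2028/02/05, which is the last day of the response period.
The date termination becomes effective: 2028/02/05 + 5 days = 2028/02/10. 2028/02/10 is a Thursday, so no roll-forward applies.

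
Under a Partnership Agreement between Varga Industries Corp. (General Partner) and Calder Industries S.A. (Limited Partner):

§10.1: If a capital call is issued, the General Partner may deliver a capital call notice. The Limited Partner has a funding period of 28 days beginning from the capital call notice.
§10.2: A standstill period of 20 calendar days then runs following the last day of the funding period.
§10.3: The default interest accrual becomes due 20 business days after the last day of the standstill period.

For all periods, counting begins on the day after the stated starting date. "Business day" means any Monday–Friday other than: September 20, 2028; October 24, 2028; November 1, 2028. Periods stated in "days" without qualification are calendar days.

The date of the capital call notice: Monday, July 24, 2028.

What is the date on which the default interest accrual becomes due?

October 9, 2028

The last day of the funding period: 28 calendar days after July 24, 2028 is August 21, 2028.
The last day of the standstill period: August 21, 2028 + 20 days = September 10, 2028.
The date on which the default interest accrual becomes due: counting 20 business days from Sunday, September 10, 2028 (Sep 11, Sep 12, Sep 13, Sep 14, …, Oct 5, Oct 6, Oct 9, skipping weekends and the listed holiday on Sep 20) reaches Monday, October 9, 2028.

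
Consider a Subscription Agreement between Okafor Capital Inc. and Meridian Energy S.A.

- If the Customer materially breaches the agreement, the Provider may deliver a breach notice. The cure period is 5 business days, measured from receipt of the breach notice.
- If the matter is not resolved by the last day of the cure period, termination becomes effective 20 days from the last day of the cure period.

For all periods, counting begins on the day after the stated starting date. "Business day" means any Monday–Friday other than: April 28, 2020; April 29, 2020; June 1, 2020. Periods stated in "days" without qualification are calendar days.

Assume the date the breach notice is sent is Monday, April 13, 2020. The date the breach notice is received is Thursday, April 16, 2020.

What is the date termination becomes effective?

May 13, 2020

From Thursday, April 16, 2020, 5 business days (Apr 17, Apr 20, Apr 21, Apr 22, Apr 23, skipping weekends) brings us to Thursday, April 23, 2020, which is the last day of the cure period.
Adding 20 calendar days to April 23, 2020 gives May 13, 2020, which is the date termination becomes effective.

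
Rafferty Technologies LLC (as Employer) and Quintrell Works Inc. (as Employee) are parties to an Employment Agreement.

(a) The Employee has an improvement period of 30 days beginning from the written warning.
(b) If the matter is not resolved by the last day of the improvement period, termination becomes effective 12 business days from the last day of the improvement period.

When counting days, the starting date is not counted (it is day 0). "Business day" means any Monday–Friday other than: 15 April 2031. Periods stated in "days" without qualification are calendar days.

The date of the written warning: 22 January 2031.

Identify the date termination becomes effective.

Adding 30 calendar days to 22 January 2031 gives 21 February 2031, which is the last day of the improvement period.
From Friday, 21 February 2031, 12 business days (Feb 24, Feb 25, Feb 26, Feb 27, …, Mar 7, Mar 10, Mar 11, skipping weekends) brings us to Tuesday, 11 March 2031, which is the date termination becomes effective.

11 March 2031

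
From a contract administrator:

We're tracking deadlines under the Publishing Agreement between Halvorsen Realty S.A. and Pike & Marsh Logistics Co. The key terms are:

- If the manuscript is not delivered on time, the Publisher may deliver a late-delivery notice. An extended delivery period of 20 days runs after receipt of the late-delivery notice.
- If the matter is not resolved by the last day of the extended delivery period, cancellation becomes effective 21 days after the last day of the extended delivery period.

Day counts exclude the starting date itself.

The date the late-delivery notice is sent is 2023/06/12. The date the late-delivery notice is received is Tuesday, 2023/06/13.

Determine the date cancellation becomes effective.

Adding 20 calendar days to 2023/06/13 gives 2023/07/03, which is the last day of the extended delivery period.
Adding 21 calendar days to 2023/07/03 gives 2023/07/24, which is the date cancellation becomes effective.

2023/07/24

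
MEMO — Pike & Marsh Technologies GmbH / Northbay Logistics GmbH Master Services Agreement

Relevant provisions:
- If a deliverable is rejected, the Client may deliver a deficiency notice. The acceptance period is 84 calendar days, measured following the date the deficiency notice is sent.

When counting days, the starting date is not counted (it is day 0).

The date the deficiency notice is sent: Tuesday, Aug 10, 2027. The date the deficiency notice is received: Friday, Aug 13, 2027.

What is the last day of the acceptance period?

Nov 2, 2027

The last day of the acceptance period: Aug 10, 2027 + 84 days = Nov 2, 2027.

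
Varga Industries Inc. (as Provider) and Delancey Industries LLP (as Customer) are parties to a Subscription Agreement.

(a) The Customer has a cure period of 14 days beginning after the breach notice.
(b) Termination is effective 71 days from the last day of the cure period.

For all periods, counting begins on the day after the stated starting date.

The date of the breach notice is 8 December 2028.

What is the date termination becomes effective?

The last day of the cure period: 8 December 2028 + 14 days = 22 December 2028.
The date termination becomes effective: 71 calendar days after 22 December 2028 is 3 March 2029.

3 March 2029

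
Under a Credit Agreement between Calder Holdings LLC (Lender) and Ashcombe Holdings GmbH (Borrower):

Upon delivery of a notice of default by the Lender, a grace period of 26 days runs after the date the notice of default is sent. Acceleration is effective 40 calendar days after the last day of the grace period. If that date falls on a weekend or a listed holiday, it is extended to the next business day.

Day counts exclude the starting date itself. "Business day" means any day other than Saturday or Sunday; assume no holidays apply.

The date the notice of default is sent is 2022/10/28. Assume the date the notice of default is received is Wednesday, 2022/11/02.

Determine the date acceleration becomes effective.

The last day of the grace period: 26 calendar days after 2022/10/28 is 2022/11/23.
The date acceleration becomes effective: 40 calendar days after 2022/11/23 is 2023/01/02. 2023/01/02 is a Monday, so no roll-forward applies.

2023/01/02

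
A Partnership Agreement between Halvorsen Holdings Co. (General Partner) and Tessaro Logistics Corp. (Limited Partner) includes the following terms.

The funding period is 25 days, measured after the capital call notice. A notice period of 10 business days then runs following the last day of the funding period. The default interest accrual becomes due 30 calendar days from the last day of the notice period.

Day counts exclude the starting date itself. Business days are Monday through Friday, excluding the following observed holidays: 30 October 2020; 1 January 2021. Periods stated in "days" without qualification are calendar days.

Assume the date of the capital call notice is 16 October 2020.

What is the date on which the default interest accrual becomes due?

24 December 2020

The last day of the funding period: 16 October 2020 + 25 days = 10 November 2020.
The last day of the notice period: counting 10 business days from Tuesday, 10 November 2020 (Nov 11, Nov 12, Nov 13, Nov 16, Nov 17, Nov 18, Nov 19, Nov 20, Nov 23, Nov 24, skipping weekends) reaches Tuesday, 24 November 2020.
The date on which the default interest accrual becomes due: 24 November 2020 + 30 days = 24 December 2020.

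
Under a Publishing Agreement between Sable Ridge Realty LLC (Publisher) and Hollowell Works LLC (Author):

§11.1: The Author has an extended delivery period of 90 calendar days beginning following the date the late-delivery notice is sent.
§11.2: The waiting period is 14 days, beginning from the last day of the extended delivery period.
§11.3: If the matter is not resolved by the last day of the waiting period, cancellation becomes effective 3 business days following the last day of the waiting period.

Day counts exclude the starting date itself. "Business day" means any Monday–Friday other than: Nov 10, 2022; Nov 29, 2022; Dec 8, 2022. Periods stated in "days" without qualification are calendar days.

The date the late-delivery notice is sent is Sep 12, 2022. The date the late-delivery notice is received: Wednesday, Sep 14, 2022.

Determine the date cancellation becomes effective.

Dec 28, 2022

The last day of the extended delivery period: 90 calendar days after Sep 12, 2022 is Dec 11, 2022.
The last day of the waiting period: Dec 11, 2022 + 14 days = Dec 25, 2022.
The date cancellation becomes effective: counting 3 business days from Sunday, Dec 25, 2022 (Dec 26, Dec 27, Dec 28, skipping weekends) reaches Wednesday, Dec 28, 2022.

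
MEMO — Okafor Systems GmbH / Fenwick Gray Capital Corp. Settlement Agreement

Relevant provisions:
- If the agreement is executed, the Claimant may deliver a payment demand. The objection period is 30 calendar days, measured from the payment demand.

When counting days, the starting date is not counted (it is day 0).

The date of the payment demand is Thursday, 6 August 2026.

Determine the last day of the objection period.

The last day of the objection period: 6 August 2026 + 30 days = 5 September 2026.

5 September 2026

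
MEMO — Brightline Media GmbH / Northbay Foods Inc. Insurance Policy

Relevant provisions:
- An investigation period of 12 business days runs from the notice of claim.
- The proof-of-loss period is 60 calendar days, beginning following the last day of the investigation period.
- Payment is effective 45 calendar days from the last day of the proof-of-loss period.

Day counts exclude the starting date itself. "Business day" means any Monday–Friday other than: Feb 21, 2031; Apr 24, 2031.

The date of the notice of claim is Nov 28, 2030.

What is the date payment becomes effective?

Mar 31, 2031

From Thursday, Nov 28, 2030, 12 business days (Nov 29, Dec 2, Dec 3, Dec 4, …, Dec 12, Dec 13, Dec 16, skipping weekends) brings us to Monday, Dec 16, 2030, which is the last day of the investigation period.
Adding 60 calendar days to Dec 16, 2030 gives Feb 14, 2031, which is the last day of the proof-of-loss period.
The date payment becomes effective: 45 calendar days after Feb 14, 2031 is Mar 31, 2031.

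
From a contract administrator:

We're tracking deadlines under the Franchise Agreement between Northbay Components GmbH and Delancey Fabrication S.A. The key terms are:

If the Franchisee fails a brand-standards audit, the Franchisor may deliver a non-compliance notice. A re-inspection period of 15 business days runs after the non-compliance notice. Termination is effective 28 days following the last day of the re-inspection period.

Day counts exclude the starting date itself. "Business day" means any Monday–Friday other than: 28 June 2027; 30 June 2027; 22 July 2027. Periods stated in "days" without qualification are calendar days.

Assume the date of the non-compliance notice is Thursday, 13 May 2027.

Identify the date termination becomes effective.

1 July 2027

The last day of the re-inspection period: counting 15 business days from Thursday, 13 May 2027 (May 14, May 17, May 18, May 19, …, Jun 1, Jun 2, Jun 3, skipping weekends) reaches Thursday, 3 June 2027.
Adding 28 calendar days to 3 June 2027 gives 1 July 2027, which is the date termination becomes effective.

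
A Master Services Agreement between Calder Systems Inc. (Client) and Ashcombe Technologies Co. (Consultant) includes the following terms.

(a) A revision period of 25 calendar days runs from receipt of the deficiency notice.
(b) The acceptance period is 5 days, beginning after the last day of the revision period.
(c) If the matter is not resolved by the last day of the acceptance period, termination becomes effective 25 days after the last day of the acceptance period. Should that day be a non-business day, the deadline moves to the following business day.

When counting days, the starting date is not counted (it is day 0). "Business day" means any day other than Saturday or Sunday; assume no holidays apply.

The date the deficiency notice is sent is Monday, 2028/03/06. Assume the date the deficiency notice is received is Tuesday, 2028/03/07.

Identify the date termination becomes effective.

Adding 25 calendar days to 2028/03/07 gives 2028/04/01, which is the last day of the revision period.
The last day of the acceptance period: 2028/04/01 + 5 days = 2028/04/06.
The date termination becomes effective: 2028/04/06 + 25 days = 2028/05/01. 2028/05/01 is a Monday, so no roll-forward applies.

2028/05/01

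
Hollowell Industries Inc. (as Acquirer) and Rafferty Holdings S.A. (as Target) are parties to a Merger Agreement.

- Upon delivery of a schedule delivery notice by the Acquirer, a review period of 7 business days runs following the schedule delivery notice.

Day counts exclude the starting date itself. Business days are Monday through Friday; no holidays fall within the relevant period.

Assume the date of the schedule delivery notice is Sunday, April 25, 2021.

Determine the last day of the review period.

May 4, 2021

The last day of the review period: 7 business days after Sunday, April 25, 2021, skipping weekends — Apr 26, Apr 27, Apr 28, Apr 29, Apr 30, May 3, May 4 — lands on Tuesday, May 4, 2021.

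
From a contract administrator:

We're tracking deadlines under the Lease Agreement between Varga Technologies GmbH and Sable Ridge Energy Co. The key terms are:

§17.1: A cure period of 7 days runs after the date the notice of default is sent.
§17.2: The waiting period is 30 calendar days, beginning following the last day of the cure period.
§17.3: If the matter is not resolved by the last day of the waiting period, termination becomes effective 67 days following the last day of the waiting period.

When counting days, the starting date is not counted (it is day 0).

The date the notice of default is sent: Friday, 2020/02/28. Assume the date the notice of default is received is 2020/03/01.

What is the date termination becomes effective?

The last day of the cure period: 2020/02/28 + 7 days = 2020/03/06.
The last day of the waiting period: 30 calendar days after 2020/03/06 is 2020/04/05.
The date termination becomes effective: 67 calendar days after 2020/04/05 is 2020/06/11.

2020/06/11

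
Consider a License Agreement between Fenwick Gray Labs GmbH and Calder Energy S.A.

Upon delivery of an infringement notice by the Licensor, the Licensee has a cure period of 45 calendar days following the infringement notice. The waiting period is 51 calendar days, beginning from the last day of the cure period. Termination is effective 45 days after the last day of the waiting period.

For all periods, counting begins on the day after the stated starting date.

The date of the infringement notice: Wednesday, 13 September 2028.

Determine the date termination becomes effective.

Adding 45 calendar days to 13 September 2028 gives 28 October 2028, which is the last day of the cure period.
The last day of the waiting period: 51 calendar days after 28 October 2028 is 18 December 2028.
The date termination becomes effective: 45 calendar days after 18 December 2028 is 1 February 2029.

1 February 2029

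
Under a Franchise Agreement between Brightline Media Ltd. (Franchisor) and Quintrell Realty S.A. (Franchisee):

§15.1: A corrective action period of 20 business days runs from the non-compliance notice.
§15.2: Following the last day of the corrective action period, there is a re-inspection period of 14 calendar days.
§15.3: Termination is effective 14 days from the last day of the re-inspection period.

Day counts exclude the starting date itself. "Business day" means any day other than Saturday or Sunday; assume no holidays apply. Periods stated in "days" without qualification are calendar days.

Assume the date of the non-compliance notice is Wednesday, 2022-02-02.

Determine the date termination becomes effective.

The last day of the corrective action period: 20 business days after Wednesday, 2022-02-02, skipping weekends — Feb 3, Feb 4, Feb 7, Feb 8, …, Feb 28, Mar 1, Mar 2 — lands on Wednesday, 2022-03-02.
Adding 14 calendar days to 2022-03-02 gives 2022-03-16, which is the last day of the re-inspection period.
The date termination becomes effective: 2022-03-16 + 14 days = 2022-03-30.

2022-03-30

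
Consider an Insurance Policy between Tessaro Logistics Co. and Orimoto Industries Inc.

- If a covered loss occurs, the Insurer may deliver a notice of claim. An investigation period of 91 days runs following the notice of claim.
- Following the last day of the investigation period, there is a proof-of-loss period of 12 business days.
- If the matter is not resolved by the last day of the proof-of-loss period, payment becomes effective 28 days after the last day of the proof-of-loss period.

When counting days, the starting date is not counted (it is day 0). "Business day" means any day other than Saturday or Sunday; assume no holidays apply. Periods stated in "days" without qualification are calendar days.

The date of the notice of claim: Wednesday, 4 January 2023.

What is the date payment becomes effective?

19 May 2023

Adding 91 calendar days to 4 January 2023 gives 5 April 2023, which is the last day of the investigation period.
The last day of the proof-of-loss period: counting 12 business days from Wednesday, 5 April 2023 (Apr 6, Apr 7, Apr 10, Apr 11, …, Apr 19, Apr 20, Apr 21, skipping weekends) reaches Friday, 21 April 2023.
The date payment becomes effective: 21 April 2023 + 28 days = 19 May 2023.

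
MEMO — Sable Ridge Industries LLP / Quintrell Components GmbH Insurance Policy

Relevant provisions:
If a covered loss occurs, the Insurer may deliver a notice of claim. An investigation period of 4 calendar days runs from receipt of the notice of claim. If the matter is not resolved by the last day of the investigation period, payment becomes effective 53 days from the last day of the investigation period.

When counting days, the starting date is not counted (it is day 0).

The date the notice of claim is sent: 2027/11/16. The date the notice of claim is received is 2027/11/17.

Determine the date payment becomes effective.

The last day of the investigation period: 4 calendar days after 2027/11/17 is 2027/11/21.
Adding 53 calendar days to 2027/11/21 gives 2028/01/13, which is the date payment becomes effective.

2028/01/13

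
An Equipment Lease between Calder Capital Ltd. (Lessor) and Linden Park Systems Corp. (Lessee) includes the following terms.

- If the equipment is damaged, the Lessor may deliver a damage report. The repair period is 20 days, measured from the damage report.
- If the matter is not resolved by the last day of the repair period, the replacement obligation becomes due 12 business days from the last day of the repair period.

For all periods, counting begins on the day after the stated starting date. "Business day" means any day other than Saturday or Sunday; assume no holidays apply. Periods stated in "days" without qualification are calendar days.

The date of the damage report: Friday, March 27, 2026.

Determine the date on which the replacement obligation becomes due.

May 4, 2026

The last day of the repair period: March 27, 2026 + 20 days = April 16, 2026.
From Thursday, April 16, 2026, 12 business days (Apr 17, Apr 20, Apr 21, Apr 22, …, Apr 30, May 1, May 4, skipping weekends) brings us to Monday, May 4, 2026, which is the date on which the replacement obligation becomes due.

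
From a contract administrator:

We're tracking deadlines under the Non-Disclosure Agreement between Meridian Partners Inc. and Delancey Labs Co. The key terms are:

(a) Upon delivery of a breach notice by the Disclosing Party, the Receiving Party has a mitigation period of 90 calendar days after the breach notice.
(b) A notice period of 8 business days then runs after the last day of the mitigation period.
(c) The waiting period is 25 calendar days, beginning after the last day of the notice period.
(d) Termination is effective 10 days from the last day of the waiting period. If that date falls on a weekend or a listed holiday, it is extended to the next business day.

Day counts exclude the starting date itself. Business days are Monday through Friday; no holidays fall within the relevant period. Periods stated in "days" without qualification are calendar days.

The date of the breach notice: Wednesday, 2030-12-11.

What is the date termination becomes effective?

Adding 90 calendar days to 2030-12-11 gives 2031-03-11, which is the last day of the mitigation period.
From Tuesday, 2031-03-11, 8 business days (Mar 12, Mar 13, Mar 14, Mar 17, Mar 18, Mar 19, Mar 20, Mar 21, skipping weekends) brings us to Friday, 2031-03-21, which is the last day of the notice period.
The last day of the waiting period: 25 calendar days after 2031-03-21 is 2031-04-15.
The date termination becomes effective: 10 calendar days after 2031-04-15 is 2031-04-25. 2031-04-25 is a Friday, so no roll-forward applies.

2031-04-25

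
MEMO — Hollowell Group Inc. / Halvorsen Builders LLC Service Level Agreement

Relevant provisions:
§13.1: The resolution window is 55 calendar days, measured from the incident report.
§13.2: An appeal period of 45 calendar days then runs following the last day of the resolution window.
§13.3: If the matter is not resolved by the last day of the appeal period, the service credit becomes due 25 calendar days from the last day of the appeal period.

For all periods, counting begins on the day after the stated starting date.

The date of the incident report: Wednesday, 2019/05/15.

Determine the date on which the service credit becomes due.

The last day of the resolution window: 2019/05/15 + 55 days = 2019/07/09.
The last day of the appeal period: 45 calendar days after 2019/07/09 is 2019/08/23.
The date on which the service credit becomes due: 25 calendar days after 2019/08/23 is 2019/09/17.

2019/09/17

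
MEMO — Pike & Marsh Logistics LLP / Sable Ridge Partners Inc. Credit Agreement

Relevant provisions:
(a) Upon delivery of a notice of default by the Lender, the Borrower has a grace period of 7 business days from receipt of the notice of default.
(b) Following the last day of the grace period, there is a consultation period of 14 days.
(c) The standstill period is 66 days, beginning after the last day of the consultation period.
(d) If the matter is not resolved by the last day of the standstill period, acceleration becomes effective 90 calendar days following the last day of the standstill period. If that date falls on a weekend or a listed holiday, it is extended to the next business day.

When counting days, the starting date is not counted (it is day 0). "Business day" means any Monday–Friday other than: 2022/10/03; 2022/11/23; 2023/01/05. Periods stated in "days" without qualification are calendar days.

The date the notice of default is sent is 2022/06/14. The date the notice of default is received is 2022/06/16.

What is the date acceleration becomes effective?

The last day of the grace period: 7 business days after Thursday, 2022/06/16, skipping weekends — Jun 17, Jun 20, Jun 21, Jun 22, Jun 23, Jun 24, Jun 27 — lands on Monday, 2022/06/27.
The last day of the consultation period: 14 calendar days after 2022/06/27 is 2022/07/11.
The last day of the standstill period: 66 calendar days after 2022/07/11 is 2022/09/15.
Adding 90 calendar days to 2022/09/15 gives 2022/12/14, which is the date acceleration becomes effective. 2022/12/14 is a Wednesday and is not a listed holiday, so no roll-forward applies.

2022/12/14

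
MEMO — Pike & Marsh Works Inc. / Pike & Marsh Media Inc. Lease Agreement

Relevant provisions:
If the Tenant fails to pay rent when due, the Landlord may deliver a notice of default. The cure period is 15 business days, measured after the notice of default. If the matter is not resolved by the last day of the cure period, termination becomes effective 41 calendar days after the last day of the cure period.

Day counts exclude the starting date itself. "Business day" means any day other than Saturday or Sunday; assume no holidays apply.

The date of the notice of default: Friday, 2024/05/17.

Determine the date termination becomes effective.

The last day of the cure period: counting 15 business days from Friday, 2024/05/17 (May 20, May 21, May 22, May 23, …, Jun 5, Jun 6, Jun 7, skipping weekends) reaches Friday, 2024/06/07.
The date termination becomes effective: 2024/06/07 + 41 days = 2024/07/18.

2024/07/18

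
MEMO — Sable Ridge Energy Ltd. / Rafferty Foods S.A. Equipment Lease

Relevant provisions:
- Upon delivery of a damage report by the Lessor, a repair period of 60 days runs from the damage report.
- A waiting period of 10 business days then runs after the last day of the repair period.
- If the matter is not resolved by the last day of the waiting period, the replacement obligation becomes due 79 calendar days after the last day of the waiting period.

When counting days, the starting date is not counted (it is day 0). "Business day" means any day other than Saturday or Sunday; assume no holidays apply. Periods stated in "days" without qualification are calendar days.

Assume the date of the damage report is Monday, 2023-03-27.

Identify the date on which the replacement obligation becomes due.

Adding 60 calendar days to 2023-03-27 gives 2023-05-26, which is the last day of the repair period.
From Friday, 2023-05-26, 10 business days (May 29, May 30, May 31, Jun 1, Jun 2, Jun 5, Jun 6, Jun 7, Jun 8, Jun 9, skipping weekends) brings us to Friday, 2023-06-09, which is the last day of the waiting period.
The date on which the replacement obligation becomes due: 2023-06-09 + 79 days = 2023-08-27.

2023-08-27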